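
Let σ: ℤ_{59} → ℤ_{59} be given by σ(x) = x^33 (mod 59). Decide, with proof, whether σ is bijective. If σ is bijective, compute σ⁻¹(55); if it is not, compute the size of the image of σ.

Since 59 is prime, the nonzero elements of ℤ_{59} form a cyclic group of order 58.
As gcd(33, 58) = 1, raising to the 33rd power is a bijection on this group: if x_1^33 ≡ x_2^33 then (x_1x_2^{−1})^33 = 1, and the only element of order dividing gcd(33, 58) = 1 is 1, so x_1 = x_2.
With σ(0) = 0 this makes σ injective on all of ℤ_{59}, hence bijective (finite equal-size domain and codomain). In particular σ is bijective.
Since σ is bijective, we find the preimage of 55. The inverse of x ↦ x^33 on (ℤ_{59})^× is x ↦ x^51, because 33·51 = 1683 = 29·58 + 1 ≡ 1 (mod 58) and x^{58} = 1 for x ≠ 0 (Fermat). So σ⁻¹(55) = 55^51 mod 59.
Repeated squaring mod 59: 55^1 ≡ 55, 55^2 ≡ 55² = 3025 ≡ 16, 55^4 ≡ 16² = 256 ≡ 20, 55^8 ≡ 20² = 400 ≡ 46, 55^16 ≡ 46² = 2116 ≡ 51, 55^32 ≡ 51² = 2601 ≡ 5. Since 51 = 32 + 16 + 2 + 1, 55^51 ≡ 5·51·16·55: 5·51 = 255 ≡ 19, then 19·16 = 304 ≡ 9, then 9·55 = 495 ≡ 23. So 55^51 ≡ 23 (mod 59).
Hence σ⁻¹(55) = 23.

23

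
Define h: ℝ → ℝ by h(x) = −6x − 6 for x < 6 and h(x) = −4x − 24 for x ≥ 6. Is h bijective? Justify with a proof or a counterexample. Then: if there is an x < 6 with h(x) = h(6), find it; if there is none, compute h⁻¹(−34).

14/3

Both pieces are strictly decreasing (slopes −6 and −4), so each is injective on its own interval.
The left piece maps (−∞, 6) onto (−42, ∞); the right piece maps [6, ∞) onto (−∞, −48].
The images leave a gap (−42 has no preimage), so h is not surjective, hence not bijective.
Because the two images are disjoint, no x < 6 has h(x) = h(6), so we compute h⁻¹(−34): −34 lies in (−42, ∞), so solve −6x − 6 = −34: x = (−34 + 6)/(−6) = 14/3.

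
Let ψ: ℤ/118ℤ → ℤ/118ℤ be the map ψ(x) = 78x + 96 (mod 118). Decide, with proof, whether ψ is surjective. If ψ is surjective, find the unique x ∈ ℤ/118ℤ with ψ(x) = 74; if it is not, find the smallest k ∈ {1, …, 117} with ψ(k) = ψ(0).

59

Since gcd(78, 118) = 2, we have 78x ≡ 0 (mod 2) for all x, so ψ(x) ≡ 0 (mod 2).
But 1 ≢ 0 (mod 2), so 1 ∈ ℤ/118ℤ has no preimage. Thus ψ is not surjective.
Since ψ is not surjective, we find the least positive k with ψ(k) = ψ(0): this means 78k ≡ 0 (mod 118), i.e. 118 ∣ 78k. Since gcd(78, 118) = 2, dividing through by 2 this holds exactly when 59 ∣ 39k, and as gcd(39, 59) = 1, exactly when 59 ∣ k.
The smallest positive such k is 59.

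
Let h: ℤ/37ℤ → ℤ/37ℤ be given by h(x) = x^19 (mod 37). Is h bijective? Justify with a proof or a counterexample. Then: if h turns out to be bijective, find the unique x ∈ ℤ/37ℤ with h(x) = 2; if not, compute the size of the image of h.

Since 37 is prime, the nonzero elements of ℤ/37ℤ form a cyclic group of order 36.
As gcd(19, 36) = 1, raising to the 19th power is a bijection on this group: if x_1^19 ≡ x_2^19 then (x_1x_2^{−1})^19 = 1, and the only element of order dividing gcd(19, 36) = 1 is 1, so x_1 = x_2.
With h(0) = 0 this makes h injective on all of ℤ/37ℤ, hence bijective (finite equal-size domain and codomain). In particular h is bijective.
Since h is bijective, we find the preimage of 2. The inverse of x ↦ x^19 on (ℤ/37ℤ)^× is x ↦ x^19, because 19·19 = 361 = 10·36 + 1 ≡ 1 (mod 36) and x^{36} = 1 for x ≠ 0 (Fermat). So h⁻¹(2) = 2^19 mod 37.
Repeated squaring mod 37: 2^1 ≡ 2, 2^2 ≡ 2² = 4, 2^4 ≡ 4² = 16, 2^8 ≡ 16² = 256 ≡ 34, 2^16 ≡ 34² = 1156 ≡ 9. Since 19 = 16 + 2 + 1, 2^19 ≡ 9·4·2: 9·4 = 36, then 36·2 = 72 ≡ 35. So 2^19 ≡ 35 (mod 37).
Hence h⁻¹(2) = 35.

35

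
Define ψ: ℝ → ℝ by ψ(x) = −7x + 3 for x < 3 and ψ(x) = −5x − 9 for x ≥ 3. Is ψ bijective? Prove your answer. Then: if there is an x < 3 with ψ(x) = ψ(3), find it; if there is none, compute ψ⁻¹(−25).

16/5

Both pieces are strictly decreasing (slopes −7 and −5), so each is injective on its own interval.
The left piece maps (−∞, 3) onto (−18, ∞); the right piece maps [3, ∞) onto (−∞, −24].
The images leave a gap (−18 has no preimage), so ψ is not surjective, hence not bijective.
Because the two images are disjoint, no x < 3 has ψ(x) = ψ(3), so we compute ψ⁻¹(−25): −25 lies in (−∞, −24], so solve −5x − 9 = −25: x = (−25 + 9)/(−5) = 16/5.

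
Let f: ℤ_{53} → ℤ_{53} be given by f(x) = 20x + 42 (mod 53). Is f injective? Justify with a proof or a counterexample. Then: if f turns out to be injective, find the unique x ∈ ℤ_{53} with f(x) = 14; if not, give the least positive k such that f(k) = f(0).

41

If f(x_1) = f(x_2), then 20x_1 ≡ 20x_2 (mod 53). Because gcd(20, 53) = 1, we may cancel 20 to get x_1 ≡ x_2 (mod 53).
So f is injective.
We now compute 20⁻¹ mod 53 explicitly. Euclid's algorithm: 53 = 2·20 + 13, 20 = 1·13 + 7, 13 = 1·7 + 6, 7 = 1·6 + 1; back-substituting gives 1 = 8·20 − 3·53, so 20⁻¹ ≡ 8 (mod 53).
Since f is injective, we find f⁻¹(14): we need 20x ≡ 14 − 42 ≡ 25 (mod 53). Using 20⁻¹ = 8: x ≡ 8·25 = 200 = 3·53 + 41, so x = 41.
Check: f(41) = 20·41 + 42 = 862 = 16·53 + 14 ≡ 14 (mod 53).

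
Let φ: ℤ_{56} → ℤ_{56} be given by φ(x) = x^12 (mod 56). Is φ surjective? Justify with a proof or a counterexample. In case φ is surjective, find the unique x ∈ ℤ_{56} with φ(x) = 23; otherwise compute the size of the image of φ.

4

φ(1) = 1^12 = 1.
φ(3): Repeated squaring mod 56: 3^1 ≡ 3, 3^2 ≡ 3² = 9, 3^4 ≡ 9² = 81 ≡ 25, 3^8 ≡ 25² = 625 ≡ 9. Since 12 = 8 + 4, 3^12 ≡ 9·25: 9·25 = 225 ≡ 1. So 3^12 ≡ 1 (mod 56).
So φ(1) = φ(3) = 1 while 1 ≠ 3, so φ is not injective.
A non-injective map from the 56-element set ℤ_{56} to itself takes at most 55 distinct values, so it cannot be surjective. Hence φ is not surjective.
Since φ is not surjective, we determine |image(φ)|. Computing x^12 mod 56 for each x (by repeated squaring, reducing mod 56 at every step), the values φ(0), φ(1), …, φ(55) are: 0, 1, 8, 1, 8, 1, 8, 49, 8, 1, 8, 1, 8, 1, 0, 1, 8, 1, 8, 1, 8, 49, 8, 1, 8, 1, 8, 1, 0, 1, 8, 1, 8, 1, 8, 49, 8, 1, 8, 1, 8, 1, 0, 1, 8, 1, 8, 1, 8, 49, 8, 1, 8, 1, 8, 1.
The distinct values are {0, 1, 8, 49}; there are 4 of them.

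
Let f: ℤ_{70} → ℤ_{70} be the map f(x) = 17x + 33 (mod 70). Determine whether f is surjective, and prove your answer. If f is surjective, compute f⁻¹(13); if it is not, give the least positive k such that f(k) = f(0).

40

Since gcd(17, 70) = 1, 17 is invertible modulo 70. Euclid's algorithm: 70 = 4·17 + 2, 17 = 8·2 + 1; back-substituting gives 1 = 33·17 − 8·70, so 17⁻¹ ≡ 33 (mod 70).
Then y ↦ 33(y − 33) is a two-sided inverse to f, so every y ∈ ℤ_{70} has a preimage.
Hence f is surjective.
Since f is surjective, we compute f⁻¹(13): solve 17x + 33 ≡ 13 (mod 70), i.e. 17x ≡ 50 (mod 70).
Multiplying by 17⁻¹ = 33 gives x ≡ 33·50 = 1650 = 23·70 + 40 ≡ 40 (mod 70).
Check: f(40) = 17·40 + 33 = 713 = 10·70 + 13 ≡ 13 (mod 70).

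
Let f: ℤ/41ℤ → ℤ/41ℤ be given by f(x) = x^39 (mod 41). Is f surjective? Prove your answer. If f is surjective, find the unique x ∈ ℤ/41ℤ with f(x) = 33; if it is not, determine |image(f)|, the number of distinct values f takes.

5

Since 41 is prime, the nonzero elements of ℤ/41ℤ form a cyclic group of order 40.
As gcd(39, 40) = 1, raising to the 39th power is a bijection on this group: if x_1^39 ≡ x_2^39 then (x_1x_2^{−1})^39 = 1, and the only element of order dividing gcd(39, 40) = 1 is 1, so x_1 = x_2.
With f(0) = 0 this makes f injective on all of ℤ/41ℤ, hence bijective (finite equal-size domain and codomain). In particular f is surjective.
Since f is surjective, we find the preimage of 33. The inverse of x ↦ x^39 on (ℤ/41ℤ)^× is x ↦ x^39, because 39·39 = 1521 = 38·40 + 1 ≡ 1 (mod 40) and x^{40} = 1 for x ≠ 0 (Fermat). So f⁻¹(33) = 33^39 mod 41.
Repeated squaring mod 41: 33^1 ≡ 33, 33^2 ≡ 33² = 1089 ≡ 23, 33^4 ≡ 23² = 529 ≡ 37, 33^8 ≡ 37² = 1369 ≡ 16, 33^16 ≡ 16² = 256 ≡ 10, 33^32 ≡ 10² = 100 ≡ 18. Since 39 = 32 + 4 + 2 + 1, 33^39 ≡ 18·37·23·33: 18·37 = 666 ≡ 10, then 10·23 = 230 ≡ 25, then 25·33 = 825 ≡ 5. So 33^39 ≡ 5 (mod 41).
Hence f⁻¹(33) = 5.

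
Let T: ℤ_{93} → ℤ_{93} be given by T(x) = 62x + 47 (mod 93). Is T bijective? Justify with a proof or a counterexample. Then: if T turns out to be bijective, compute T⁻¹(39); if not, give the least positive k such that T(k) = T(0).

By definition, T is injective when T(a) = T(b) forces a = b.
We have gcd(62, 93) = 31 > 1. Taking a = 0 and b = 3: T(0) = 47 and T(3) = 62·3 + 47 = 233 ≡ 47 (mod 93).
So T(0) = T(3) while 0 ≠ 3, so T is not injective, hence not bijective.
Since T is not bijective, we find the least positive k with T(k) = T(0): this means 62k ≡ 0 (mod 93), i.e. 93 ∣ 62k. Since gcd(62, 93) = 31, dividing through by 31 this holds exactly when 3 ∣ 2k, and as gcd(2, 3) = 1, exactly when 3 ∣ k.
The smallest positive such k is 3.

3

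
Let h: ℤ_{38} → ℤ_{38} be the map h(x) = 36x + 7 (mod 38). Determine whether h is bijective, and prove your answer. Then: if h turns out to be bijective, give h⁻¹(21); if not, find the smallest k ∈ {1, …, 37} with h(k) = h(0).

19

We have gcd(36, 38) = 2 > 1. Taking a = 0 and b = 19: h(0) = 7 and h(19) = 36·19 + 7 = 691 ≡ 7 (mod 38).
So h(0) = h(19) while 0 ≠ 19, therefore h is not injective, hence not bijective.
Since h is not bijective, we find the least positive k with h(k) = h(0): this means 36k ≡ 0 (mod 38), i.e. 38 ∣ 36k. Since gcd(36, 38) = 2, dividing through by 2 this holds exactly when 19 ∣ 18k, and as gcd(18, 19) = 1, exactly when 19 ∣ k.
The smallest positive such k is 19.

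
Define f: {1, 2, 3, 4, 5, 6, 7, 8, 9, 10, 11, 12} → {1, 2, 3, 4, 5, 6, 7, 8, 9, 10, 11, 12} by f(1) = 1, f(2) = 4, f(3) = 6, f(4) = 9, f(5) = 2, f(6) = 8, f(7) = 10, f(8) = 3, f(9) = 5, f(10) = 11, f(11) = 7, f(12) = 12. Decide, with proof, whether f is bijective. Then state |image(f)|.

12

The values 1, 4, 6, 9, 2, 8, 10, 3, 5, 11, 7, 12 are a permutation of {1, 2, 3, 4, 5, 6, 7, 8, 9, 10, 11, 12}: each element appears exactly once.
So f is injective and surjective, hence bijective.
The image of f is {1, 2, 3, 4, 5, 6, 7, 8, 9, 10, 11, 12}, which has 12 elements.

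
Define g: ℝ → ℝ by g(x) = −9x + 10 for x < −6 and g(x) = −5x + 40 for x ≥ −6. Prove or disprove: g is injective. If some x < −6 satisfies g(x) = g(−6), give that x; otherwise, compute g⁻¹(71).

Both pieces are strictly decreasing (slopes −9 and −5), so each is injective on its own interval.
The left piece maps (−∞, −6) onto (64, ∞); the right piece maps [−6, ∞) onto (−∞, 70].
These images overlap. In particular g(−6) = 70 (right piece), and solving −9x + 10 = 70 on the left piece gives x = −20/3 < −6.
So g(−20/3) = g(−6) with −20/3 ≠ −6, and g is not injective. This x = −20/3 is the requested value below −6.

-20/3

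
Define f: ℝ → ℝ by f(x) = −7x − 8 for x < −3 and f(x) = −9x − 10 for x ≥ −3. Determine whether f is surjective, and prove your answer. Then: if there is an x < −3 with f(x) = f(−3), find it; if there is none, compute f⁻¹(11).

Both pieces are strictly decreasing (slopes −7 and −9), so each is injective on its own interval.
The left piece maps (−∞, −3) onto (13, ∞); the right piece maps [−3, ∞) onto (−∞, 17].
The union (13, ∞) ∪ (−∞, 17] covers ℝ, so f is surjective.
For the follow-up: the images overlap, so an x < −3 with f(x) = f(−3) exists. f(−3) = 17; solving −7x − 8 = 17 for x < −3 gives x = (17 + 8)/(−7) = −25/7.

-25/7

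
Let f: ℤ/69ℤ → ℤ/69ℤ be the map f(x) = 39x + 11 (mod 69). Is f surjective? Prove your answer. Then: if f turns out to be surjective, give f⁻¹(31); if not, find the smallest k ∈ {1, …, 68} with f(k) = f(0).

Recall: surjectivity means every element of the codomain has a preimage under f.
Since gcd(39, 69) = 3, we have 39x ≡ 0 (mod 3) for all x, so f(x) ≡ 2 (mod 3).
But 0 ≢ 2 (mod 3), so 0 ∈ ℤ/69ℤ has no preimage. Thus f is not surjective.
Since f is not surjective, we find the least positive k with f(k) = f(0): this means 39k ≡ 0 (mod 69), i.e. 69 ∣ 39k. Since gcd(39, 69) = 3, dividing through by 3 this holds exactly when 23 ∣ 13k, and as gcd(13, 23) = 1, exactly when 23 ∣ k.
The smallest positive such k is 23.

23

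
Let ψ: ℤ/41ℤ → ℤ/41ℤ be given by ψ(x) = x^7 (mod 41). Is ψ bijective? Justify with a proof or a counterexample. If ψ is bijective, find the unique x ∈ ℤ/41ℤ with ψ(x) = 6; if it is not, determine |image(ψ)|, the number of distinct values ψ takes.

30

Since 41 is prime, the nonzero elements of ℤ/41ℤ form a cyclic group of order 40.
As gcd(7, 40) = 1, raising to the 7th power is a bijection on this group: if u^7 ≡ v^7 then (uv^{−1})^7 = 1, and the only element of order dividing gcd(7, 40) = 1 is 1, so u = v.
With ψ(0) = 0 this makes ψ injective on all of ℤ/41ℤ, hence bijective (finite equal-size domain and codomain). In particular ψ is bijective.
Since ψ is bijective, we find the preimage of 6. The inverse of x ↦ x^7 on (ℤ/41ℤ)^× is x ↦ x^23, because 7·23 = 161 = 4·40 + 1 ≡ 1 (mod 40) and x^{40} = 1 for x ≠ 0 (Fermat). So ψ⁻¹(6) = 6^23 mod 41.
Repeated squaring mod 41: 6^1 ≡ 6, 6^2 ≡ 6² = 36, 6^4 ≡ 36² = 1296 ≡ 25, 6^8 ≡ 25² = 625 ≡ 10, 6^16 ≡ 10² = 100 ≡ 18. Since 23 = 16 + 4 + 2 + 1, 6^23 ≡ 18·25·36·6: 18·25 = 450 ≡ 40, then 40·36 = 1440 ≡ 5, then 5·6 = 30. So 6^23 ≡ 30 (mod 41).
Hence ψ⁻¹(6) = 30.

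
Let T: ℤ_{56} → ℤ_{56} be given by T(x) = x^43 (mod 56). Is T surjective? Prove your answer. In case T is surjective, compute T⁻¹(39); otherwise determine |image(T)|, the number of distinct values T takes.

35

T(0) = 0^43 = 0.
T(14): Repeated squaring mod 56: 14^1 ≡ 14, 14^2 ≡ 14² = 196 ≡ 28, 14^4 ≡ 28² = 784 ≡ 0, 14^8 ≡ 0² = 0, 14^16 ≡ 0² = 0, 14^32 ≡ 0² = 0. Since 43 = 32 + 8 + 2 + 1, 14^43 ≡ 0·0·28·14: 0·0 = 0, then 0·28 = 0, then 0·14 = 0. So 14^43 ≡ 0 (mod 56).
So T(0) = T(14) = 0 while 0 ≠ 14, thus T is not injective.
A non-injective map from the 56-element set ℤ_{56} to itself takes at most 55 distinct values, so it cannot be surjective. Thus T is not surjective.
Since T is not surjective, we determine |image(T)|. Computing x^43 mod 56 for each x (by repeated squaring, reducing mod 56 at every step), the values T(0), T(1), …, T(55) are: 0, 1, 16, 3, 32, 5, 48, 7, 8, 9, 24, 11, 40, 13, 0, 15, 16, 17, 32, 19, 48, 21, 8, 23, 24, 25, 40, 27, 0, 29, 16, 31, 32, 33, 48, 35, 8, 37, 24, 39, 40, 41, 0, 43, 16, 45, 32, 47, 48, 49, 8, 51, 24, 53, 40, 55.
The distinct values are {0, 1, 3, 5, 7, 8, 9, 11, 13, 15, 16, 17, 19, 21, 23, 24, 25, 27, 29, 31, 32, 33, 35, 37, 39, 40, 41, 43, 45, 47, 48, 49, 51, 53, 55}; there are 35 of them.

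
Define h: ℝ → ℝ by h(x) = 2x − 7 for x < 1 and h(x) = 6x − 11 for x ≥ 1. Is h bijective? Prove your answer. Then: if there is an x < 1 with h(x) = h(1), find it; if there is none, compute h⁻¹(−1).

Both pieces are strictly increasing (slopes 2 and 6), so each is injective on its own interval.
The left piece maps (−∞, 1) onto (−∞, −5); the right piece maps [1, ∞) onto [−5, ∞).
Since −5 = −5, the images partition ℝ: h is injective and surjective, hence bijective.
Because the two images are disjoint, no x < 1 has h(x) = h(1), so we compute h⁻¹(−1): −1 lies in [−5, ∞), so solve 6x − 11 = −1: x = (−1 + 11)/6 = 5/3.

5/3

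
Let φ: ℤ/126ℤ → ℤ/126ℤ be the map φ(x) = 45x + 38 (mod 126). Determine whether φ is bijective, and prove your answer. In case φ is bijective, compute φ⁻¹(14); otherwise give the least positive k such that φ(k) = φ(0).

14

We have gcd(45, 126) = 9 > 1. Taking s = 0 and t = 14: φ(0) = 38 and φ(14) = 45·14 + 38 = 668 ≡ 38 (mod 126).
So φ(0) = φ(14) while 0 ≠ 14, thus φ is not injective, hence not bijective.
Since φ is not bijective, we find the least positive k with φ(k) = φ(0): this means 45k ≡ 0 (mod 126), i.e. 126 ∣ 45k. Since gcd(45, 126) = 9, dividing through by 9 this holds exactly when 14 ∣ 5k, and as gcd(5, 14) = 1, exactly when 14 ∣ k.
The smallest positive such k is 14.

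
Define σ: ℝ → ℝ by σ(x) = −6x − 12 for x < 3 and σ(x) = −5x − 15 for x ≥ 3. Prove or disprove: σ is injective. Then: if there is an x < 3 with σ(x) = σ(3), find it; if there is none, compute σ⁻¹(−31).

16/5

Both pieces are strictly decreasing (slopes −6 and −5), so each is injective on its own interval.
The left piece maps (−∞, 3) onto (−30, ∞); the right piece maps [3, ∞) onto (−∞, −30].
These images are disjoint, so no value is attained by both pieces. Thus σ is injective.
Because the two images are disjoint, no x < 3 has σ(x) = σ(3), so we compute σ⁻¹(−31): −31 lies in (−∞, −30], so solve −5x − 15 = −31: x = (−31 + 15)/(−5) = 16/5.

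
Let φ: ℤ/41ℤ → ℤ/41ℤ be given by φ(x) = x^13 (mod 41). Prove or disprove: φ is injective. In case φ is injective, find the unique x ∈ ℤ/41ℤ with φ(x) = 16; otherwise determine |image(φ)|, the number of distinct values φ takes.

10

Since 41 is prime, the nonzero elements of ℤ/41ℤ form a cyclic group of order 40.
As gcd(13, 40) = 1, raising to the 13th power is a bijection on this group: if u^13 ≡ v^13 then (uv^{−1})^13 = 1, and the only element of order dividing gcd(13, 40) = 1 is 1, so u = v.
With φ(0) = 0 this makes φ injective on all of ℤ/41ℤ, hence bijective (finite equal-size domain and codomain). In particular φ is injective.
Since φ is injective, we find the preimage of 16. The inverse of x ↦ x^13 on (ℤ/41ℤ)^× is x ↦ x^37, because 13·37 = 481 = 12·40 + 1 ≡ 1 (mod 40) and x^{40} = 1 for x ≠ 0 (Fermat). So φ⁻¹(16) = 16^37 mod 41.
Repeated squaring mod 41: 16^1 ≡ 16, 16^2 ≡ 16² = 256 ≡ 10, 16^4 ≡ 10² = 100 ≡ 18, 16^8 ≡ 18² = 324 ≡ 37, 16^16 ≡ 37² = 1369 ≡ 16, 16^32 ≡ 16² = 256 ≡ 10. Since 37 = 32 + 4 + 1, 16^37 ≡ 10·18·16: 10·18 = 180 ≡ 16, then 16·16 = 256 ≡ 10. So 16^37 ≡ 10 (mod 41).
Hence φ⁻¹(16) = 10.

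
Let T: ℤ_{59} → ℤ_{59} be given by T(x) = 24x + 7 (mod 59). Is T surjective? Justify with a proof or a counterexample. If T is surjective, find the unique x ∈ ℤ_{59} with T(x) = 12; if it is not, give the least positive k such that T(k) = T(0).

42

Since gcd(24, 59) = 1, 24 is invertible modulo 59. Euclid's algorithm: 59 = 2·24 + 11, 24 = 2·11 + 2, 11 = 5·2 + 1; back-substituting gives 1 = 32·24 − 13·59, so 24⁻¹ ≡ 32 (mod 59).
Then y ↦ 32(y − 7) is a two-sided inverse to T, so every y ∈ ℤ_{59} has a preimage.
Thus T is surjective.
Since T is surjective, we find T⁻¹(12): we need 24x ≡ 12 − 7 ≡ 5 (mod 59). Using 24⁻¹ = 32: x ≡ 32·5 = 160 = 2·59 + 42, so x = 42.
Check: T(42) = 24·42 + 7 = 1015 = 17·59 + 12 ≡ 12 (mod 59).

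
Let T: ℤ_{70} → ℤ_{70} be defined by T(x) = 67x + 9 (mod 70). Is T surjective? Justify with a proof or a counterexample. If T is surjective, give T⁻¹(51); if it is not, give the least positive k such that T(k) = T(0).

56

Since gcd(67, 70) = 1, 67 is invertible modulo 70. Euclid's algorithm: 70 = 1·67 + 3, 67 = 22·3 + 1; back-substituting gives 1 = 23·67 − 22·70, so 67⁻¹ ≡ 23 (mod 70).
For any y ∈ ℤ_{70}, x = 23(y − 9) mod 70 satisfies T(x) = 67·23(y − 9) + 9 ≡ y (since 67·23 ≡ 1 mod 70). So every y has a preimage.
So T is surjective.
Since T is surjective, we find T⁻¹(51): we need 67x ≡ 51 − 9 ≡ 42 (mod 70). Using 67⁻¹ = 23: x ≡ 23·42 = 966 = 13·70 + 56, so x = 56.
Check: T(56) = 67·56 + 9 = 3761 = 53·70 + 51 ≡ 51 (mod 70).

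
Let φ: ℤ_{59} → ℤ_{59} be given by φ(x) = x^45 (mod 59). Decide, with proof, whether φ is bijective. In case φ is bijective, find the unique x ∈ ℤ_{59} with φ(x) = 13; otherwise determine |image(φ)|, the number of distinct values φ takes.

2

Since 59 is prime, the nonzero elements of ℤ_{59} form a cyclic group of order 58.
As gcd(45, 58) = 1, raising to the 45th power is a bijection on this group: if u^45 ≡ v^45 then (uv^{−1})^45 = 1, and the only element of order dividing gcd(45, 58) = 1 is 1, so u = v.
With φ(0) = 0 this makes φ injective on all of ℤ_{59}, hence bijective (finite equal-size domain and codomain). In particular φ is bijective.
Since φ is bijective, we find the preimage of 13. The inverse of x ↦ x^45 on (ℤ_{59})^× is x ↦ x^49, because 45·49 = 2205 = 38·58 + 1 ≡ 1 (mod 58) and x^{58} = 1 for x ≠ 0 (Fermat). So φ⁻¹(13) = 13^49 mod 59.
Repeated squaring mod 59: 13^1 ≡ 13, 13^2 ≡ 13² = 169 ≡ 51, 13^4 ≡ 51² = 2601 ≡ 5, 13^8 ≡ 5² = 25, 13^16 ≡ 25² = 625 ≡ 35, 13^32 ≡ 35² = 1225 ≡ 45. Since 49 = 32 + 16 + 1, 13^49 ≡ 45·35·13: 45·35 = 1575 ≡ 41, then 41·13 = 533 ≡ 2. So 13^49 ≡ 2 (mod 59).
Hence φ⁻¹(13) = 2.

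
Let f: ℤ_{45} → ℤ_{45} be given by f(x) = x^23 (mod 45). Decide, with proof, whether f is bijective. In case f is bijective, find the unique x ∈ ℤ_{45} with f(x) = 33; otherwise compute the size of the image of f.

35

f(0) = 0^23 = 0.
f(15): Repeated squaring mod 45: 15^1 ≡ 15, 15^2 ≡ 15² = 225 ≡ 0, 15^4 ≡ 0² = 0, 15^8 ≡ 0² = 0, 15^16 ≡ 0² = 0. Since 23 = 16 + 4 + 2 + 1, 15^23 ≡ 0·0·0·15: 0·0 = 0, then 0·0 = 0, then 0·15 = 0. So 15^23 ≡ 0 (mod 45).
So f(0) = f(15) = 0 while 0 ≠ 15, thus f is not injective, hence not bijective.
Since f is not bijective, we determine |image(f)|. Computing x^23 mod 45 for each x (by repeated squaring, reducing mod 45 at every step), the values f(0), f(1), …, f(44) are: 0, 1, 23, 27, 34, 20, 36, 13, 17, 9, 10, 41, 18, 7, 29, 0, 31, 8, 27, 19, 5, 36, 43, 2, 9, 40, 26, 18, 37, 14, 0, 16, 38, 27, 4, 35, 36, 28, 32, 9, 25, 11, 18, 22, 44.
The distinct values are {0, 1, 2, 4, 5, 7, 8, 9, 10, 11, 13, 14, 16, 17, 18, 19, 20, 22, 23, 25, 26, 27, 28, 29, 31, 32, 34, 35, 36, 37, 38, 40, 41, 43, 44}; there are 35 of them.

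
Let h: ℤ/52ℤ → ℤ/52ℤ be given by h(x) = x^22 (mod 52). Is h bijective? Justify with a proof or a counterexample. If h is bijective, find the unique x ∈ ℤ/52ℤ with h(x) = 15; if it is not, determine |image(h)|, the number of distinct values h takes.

14

h(12): Repeated squaring mod 52: 12^1 ≡ 12, 12^2 ≡ 12² = 144 ≡ 40, 12^4 ≡ 40² = 1600 ≡ 40, 12^8 ≡ 40² = 1600 ≡ 40, 12^16 ≡ 40² = 1600 ≡ 40. Since 22 = 16 + 4 + 2, 12^22 ≡ 40·40·40: 40·40 = 1600 ≡ 40, then 40·40 = 1600 ≡ 40. So 12^22 ≡ 40 (mod 52).
h(14): Repeated squaring mod 52: 14^1 ≡ 14, 14^2 ≡ 14² = 196 ≡ 40, 14^4 ≡ 40² = 1600 ≡ 40, 14^8 ≡ 40² = 1600 ≡ 40, 14^16 ≡ 40² = 1600 ≡ 40. Since 22 = 16 + 4 + 2, 14^22 ≡ 40·40·40: 40·40 = 1600 ≡ 40, then 40·40 = 1600 ≡ 40. So 14^22 ≡ 40 (mod 52).
So h(12) = h(14) = 40 while 12 ≠ 14, so h is not injective, hence not bijective.
Since h is not bijective, we determine |image(h)|. Computing x^22 mod 52 for each x (by repeated squaring, reducing mod 52 at every step), the values h(0), h(1), …, h(51) are: 0, 1, 36, 29, 48, 25, 4, 17, 12, 9, 16, 49, 40, 13, 40, 49, 16, 9, 12, 17, 4, 25, 48, 29, 36, 1, 0, 1, 36, 29, 48, 25, 4, 17, 12, 9, 16, 49, 40, 13, 40, 49, 16, 9, 12, 17, 4, 25, 48, 29, 36, 1.
The distinct values are {0, 1, 4, 9, 12, 13, 16, 17, 25, 29, 36, 40, 48, 49}; there are 14 of them.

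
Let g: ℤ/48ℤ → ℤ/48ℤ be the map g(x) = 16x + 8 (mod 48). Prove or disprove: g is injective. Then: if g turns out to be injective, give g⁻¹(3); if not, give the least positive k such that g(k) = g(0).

By definition, g is injective if g(a) = g(b) implies a = b.
We have gcd(16, 48) = 16 > 1. Taking a = 0 and b = 3: g(0) = 8 and g(3) = 16·3 + 8 = 56 ≡ 8 (mod 48).
So g(0) = g(3) while 0 ≠ 3, therefore g is not injective.
Since g is not injective, we find the least positive k with g(k) = g(0): this means 16k ≡ 0 (mod 48), i.e. 48 ∣ 16k. Since gcd(16, 48) = 16, dividing through by 16 this holds exactly when 3 ∣ k.
The smallest positive such k is 3.

3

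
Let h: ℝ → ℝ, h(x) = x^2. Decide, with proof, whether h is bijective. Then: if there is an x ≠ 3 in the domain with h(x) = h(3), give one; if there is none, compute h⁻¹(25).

h(3) = 9 = (−3)^2 = h(−3) (since 2 is even), with 3 ≠ −3. So h is not injective, hence not bijective.
For the follow-up, such an x exists: taking x = −3 ∈ ℝ gives h(−3) = 9 = h(3) with −3 ≠ 3.

-3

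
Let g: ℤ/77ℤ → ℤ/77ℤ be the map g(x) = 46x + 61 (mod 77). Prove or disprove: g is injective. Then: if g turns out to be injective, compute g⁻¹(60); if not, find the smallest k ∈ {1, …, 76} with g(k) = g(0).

Suppose g(a) = g(b) in ℤ/77ℤ. Then 46a + 61 ≡ 46b + 61 (mod 77), thus 46(a − b) ≡ 0 (mod 77).
Since gcd(46, 77) = 1, 46 is invertible modulo 77, so a − b ≡ 0 (mod 77), i.e. a = b.
Therefore g is injective.
We now compute 46⁻¹ mod 77 explicitly. Euclid's algorithm: 77 = 1·46 + 31, 46 = 1·31 + 15, 31 = 2·15 + 1; back-substituting gives 1 = 72·46 − 43·77, so 46⁻¹ ≡ 72 (mod 77).
Since g is injective, we compute g⁻¹(60): solve 46x + 61 ≡ 60 (mod 77), i.e. 46x ≡ 76 (mod 77).
Multiplying by 46⁻¹ = 72 gives x ≡ 72·76 = 5472 = 71·77 + 5 ≡ 5 (mod 77).
Check: g(5) = 46·5 + 61 = 291 = 3·77 + 60 ≡ 60 (mod 77).

5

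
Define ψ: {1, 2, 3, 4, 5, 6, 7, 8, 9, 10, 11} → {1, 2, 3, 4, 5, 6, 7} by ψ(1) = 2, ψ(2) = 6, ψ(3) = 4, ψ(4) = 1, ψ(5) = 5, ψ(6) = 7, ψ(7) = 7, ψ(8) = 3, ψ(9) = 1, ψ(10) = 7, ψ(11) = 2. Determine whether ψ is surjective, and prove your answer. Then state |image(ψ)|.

Every element of the codomain has a preimage: 1 = ψ(4), 2 = ψ(1), 3 = ψ(8), 4 = ψ(3), 5 = ψ(5), 6 = ψ(2), 7 = ψ(6).
Hence ψ is surjective.
The image of ψ is {1, 2, 3, 4, 5, 6, 7}, which has 7 elements.

7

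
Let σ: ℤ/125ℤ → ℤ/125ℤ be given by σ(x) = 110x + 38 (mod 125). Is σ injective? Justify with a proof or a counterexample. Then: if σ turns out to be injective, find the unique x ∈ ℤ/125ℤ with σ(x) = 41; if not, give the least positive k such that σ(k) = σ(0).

By definition, σ is injective if σ(a) = σ(b) implies a = b.
We have gcd(110, 125) = 5 > 1. Taking a = 0 and b = 25: σ(0) = 38 and σ(25) = 110·25 + 38 = 2788 ≡ 38 (mod 125).
So σ(0) = σ(25) while 0 ≠ 25, so σ is not injective.
Since σ is not injective, we find the least positive k with σ(k) = σ(0): this means 110k ≡ 0 (mod 125), i.e. 125 ∣ 110k. Since gcd(110, 125) = 5, dividing through by 5 this holds exactly when 25 ∣ 22k, and as gcd(22, 25) = 1, exactly when 25 ∣ k.
The smallest positive such k is 25.

25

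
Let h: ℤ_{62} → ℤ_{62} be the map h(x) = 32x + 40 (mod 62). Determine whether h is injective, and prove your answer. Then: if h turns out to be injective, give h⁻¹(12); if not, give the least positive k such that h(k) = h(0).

31

By definition, injectivity means: for all a, b in the domain, h(a) = h(b) implies a = b.
We have gcd(32, 62) = 2 > 1. Taking a = 0 and b = 31: h(0) = 40 and h(31) = 32·31 + 40 = 1032 ≡ 40 (mod 62).
So h(0) = h(31) while 0 ≠ 31, therefore h is not injective.
Since h is not injective, we find the least positive k with h(k) = h(0): this means 32k ≡ 0 (mod 62), i.e. 62 ∣ 32k. Since gcd(32, 62) = 2, dividing through by 2 this holds exactly when 31 ∣ 16k, and as gcd(16, 31) = 1, exactly when 31 ∣ k.
The smallest positive such k is 31.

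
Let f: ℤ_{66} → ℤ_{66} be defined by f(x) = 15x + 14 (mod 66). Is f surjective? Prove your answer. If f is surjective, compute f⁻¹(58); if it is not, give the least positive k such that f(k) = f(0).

22

Since gcd(15, 66) = 3, we have 15x ≡ 0 (mod 3) for all x, so f(x) ≡ 2 (mod 3).
But 0 ≢ 2 (mod 3), so 0 ∈ ℤ_{66} has no preimage. Hence f is not surjective.
Since f is not surjective, we find the least positive k with f(k) = f(0): this means 15k ≡ 0 (mod 66), i.e. 66 ∣ 15k. Since gcd(15, 66) = 3, dividing through by 3 this holds exactly when 22 ∣ 5k, and as gcd(5, 22) = 1, exactly when 22 ∣ k.
The smallest positive such k is 22.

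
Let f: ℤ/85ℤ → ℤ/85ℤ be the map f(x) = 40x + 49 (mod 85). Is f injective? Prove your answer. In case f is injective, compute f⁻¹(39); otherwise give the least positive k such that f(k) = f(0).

17

Recall: f is injective when f(u) = f(v) forces u = v.
We have gcd(40, 85) = 5 > 1. Taking u = 0 and v = 17: f(0) = 49 and f(17) = 40·17 + 49 = 729 ≡ 49 (mod 85).
So f(0) = f(17) while 0 ≠ 17, hence f is not injective.
Since f is not injective, we find the least positive k with f(k) = f(0): this means 40k ≡ 0 (mod 85), i.e. 85 ∣ 40k. Since gcd(40, 85) = 5, dividing through by 5 this holds exactly when 17 ∣ 8k, and as gcd(8, 17) = 1, exactly when 17 ∣ k.
The smallest positive such k is 17.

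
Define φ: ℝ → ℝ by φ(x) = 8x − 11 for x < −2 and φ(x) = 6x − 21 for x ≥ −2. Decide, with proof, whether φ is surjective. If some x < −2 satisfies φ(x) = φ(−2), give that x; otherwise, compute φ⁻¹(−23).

-11/4

Both pieces are strictly increasing (slopes 8 and 6), so each is injective on its own interval.
The left piece maps (−∞, −2) onto (−∞, −27); the right piece maps [−2, ∞) onto [−33, ∞).
The union (−∞, −27) ∪ [−33, ∞) covers ℝ, so φ is surjective.
For the follow-up: the images overlap, so an x < −2 with φ(x) = φ(−2) exists. φ(−2) = −33; solving 8x − 11 = −33 for x < −2 gives x = (−33 + 11)/8 = −11/4.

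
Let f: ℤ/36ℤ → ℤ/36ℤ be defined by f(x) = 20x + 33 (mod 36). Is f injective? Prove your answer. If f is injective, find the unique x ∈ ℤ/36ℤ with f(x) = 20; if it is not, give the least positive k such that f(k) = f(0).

We have gcd(20, 36) = 4 > 1. Taking a = 0 and b = 9: f(0) = 33 and f(9) = 20·9 + 33 = 213 ≡ 33 (mod 36).
So f(0) = f(9) while 0 ≠ 9, thus f is not injective.
Since f is not injective, we find the least positive k with f(k) = f(0): this means 20k ≡ 0 (mod 36), i.e. 36 ∣ 20k. Since gcd(20, 36) = 4, dividing through by 4 this holds exactly when 9 ∣ 5k, and as gcd(5, 9) = 1, exactly when 9 ∣ k.
The smallest positive such k is 9.

9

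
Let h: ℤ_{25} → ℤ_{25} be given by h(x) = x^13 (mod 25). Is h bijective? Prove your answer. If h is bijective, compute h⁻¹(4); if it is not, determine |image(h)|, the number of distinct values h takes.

21

h(0) = 0^13 = 0.
h(5): Repeated squaring mod 25: 5^1 ≡ 5, 5^2 ≡ 5² = 25 ≡ 0, 5^4 ≡ 0² = 0, 5^8 ≡ 0² = 0. Since 13 = 8 + 4 + 1, 5^13 ≡ 0·0·5: 0·0 = 0, then 0·5 = 0. So 5^13 ≡ 0 (mod 25).
So h(0) = h(5) = 0 while 0 ≠ 5, hence h is not injective, hence not bijective.
Since h is not bijective, we determine |image(h)|. Computing x^13 mod 25 for each x (by repeated squaring, reducing mod 25 at every step), the values h(0), h(1), …, h(24) are: 0, 1, 17, 23, 14, 0, 16, 7, 13, 4, 0, 6, 22, 3, 19, 0, 21, 12, 18, 9, 0, 11, 2, 8, 24.
The distinct values are {0, 1, 2, 3, 4, 6, 7, 8, 9, 11, 12, 13, 14, 16, 17, 18, 19, 21, 22, 23, 24}; there are 21 of them.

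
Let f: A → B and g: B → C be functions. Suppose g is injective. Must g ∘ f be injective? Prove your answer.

No. Take A = {1, 2}, B = C = {1, 2, 3, 4, 5}, f(1) = f(2) = 1, and g = identity (injective).
Then (g ∘ f)(1) = (g ∘ f)(2) = 1 with 1 ≠ 2, so g ∘ f is not injective.

not injective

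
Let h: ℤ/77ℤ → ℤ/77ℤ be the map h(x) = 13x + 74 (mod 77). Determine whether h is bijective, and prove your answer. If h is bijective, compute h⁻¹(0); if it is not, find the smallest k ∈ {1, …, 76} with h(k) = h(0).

18

Suppose h(s) = h(t) in ℤ/77ℤ. Then 13s + 74 ≡ 13t + 74 (mod 77), hence 13(s − t) ≡ 0 (mod 77).
Since gcd(13, 77) = 1, 13 is invertible modulo 77, therefore s − t ≡ 0 (mod 77), i.e. s = t.
We now compute 13⁻¹ mod 77 explicitly. Euclid's algorithm: 77 = 5·13 + 12, 13 = 1·12 + 1; back-substituting gives 1 = 6·13 − 1·77, so 13⁻¹ ≡ 6 (mod 77).
For any y ∈ ℤ/77ℤ, x = 6(y − 74) mod 77 satisfies h(x) = 13·6(y − 74) + 74 ≡ y (since 13·6 ≡ 1 mod 77). So every y has a preimage.
Thus h is bijective.
Since h is bijective, we find h⁻¹(0): we need 13x ≡ 0 − 74 ≡ 3 (mod 77). Using 13⁻¹ = 6: x ≡ 6·3 = 18, so x = 18.
Check: h(18) = 13·18 + 74 = 308 = 4·77 + 0 ≡ 0 (mod 77).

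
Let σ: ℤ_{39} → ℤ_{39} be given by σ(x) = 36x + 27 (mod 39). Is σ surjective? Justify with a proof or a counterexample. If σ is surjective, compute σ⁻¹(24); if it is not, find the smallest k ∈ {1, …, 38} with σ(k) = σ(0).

Since gcd(36, 39) = 3, we have 36x ≡ 0 (mod 3) for all x, so σ(x) ≡ 0 (mod 3).
But 1 ≢ 0 (mod 3), so 1 ∈ ℤ_{39} has no preimage. Hence σ is not surjective.
Since σ is not surjective, we find the least positive k with σ(k) = σ(0): this means 36k ≡ 0 (mod 39), i.e. 39 ∣ 36k. Since gcd(36, 39) = 3, dividing through by 3 this holds exactly when 13 ∣ 12k, and as gcd(12, 13) = 1, exactly when 13 ∣ k.
The smallest positive such k is 13.

13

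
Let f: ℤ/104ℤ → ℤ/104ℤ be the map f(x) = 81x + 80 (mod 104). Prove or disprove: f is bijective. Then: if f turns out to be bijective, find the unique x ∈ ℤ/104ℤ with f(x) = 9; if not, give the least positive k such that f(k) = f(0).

89

Suppose f(a) = f(b) in ℤ/104ℤ. Then 81a + 80 ≡ 81b + 80 (mod 104), so 81(a − b) ≡ 0 (mod 104).
Since gcd(81, 104) = 1, 81 is invertible modulo 104, thus a − b ≡ 0 (mod 104), i.e. a = b.
We now compute 81⁻¹ mod 104 explicitly. Euclid's algorithm: 104 = 1·81 + 23, 81 = 3·23 + 12, 23 = 1·12 + 11, 12 = 1·11 + 1; back-substituting gives 1 = 9·81 − 7·104, so 81⁻¹ ≡ 9 (mod 104).
Then y ↦ 9(y − 80) is a two-sided inverse to f, so every y ∈ ℤ/104ℤ has a preimage.
So f is bijective.
Since f is bijective, we find f⁻¹(9): we need 81x ≡ 9 − 80 ≡ 33 (mod 104). Using 81⁻¹ = 9: x ≡ 9·33 = 297 = 2·104 + 89, so x = 89.
Check: f(89) = 81·89 + 80 = 7289 = 70·104 + 9 ≡ 9 (mod 104).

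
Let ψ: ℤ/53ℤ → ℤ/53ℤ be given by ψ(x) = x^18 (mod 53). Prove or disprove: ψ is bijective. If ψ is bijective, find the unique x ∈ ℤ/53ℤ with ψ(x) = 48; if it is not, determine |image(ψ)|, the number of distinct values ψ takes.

ψ(26): Repeated squaring mod 53: 26^1 ≡ 26, 26^2 ≡ 26² = 676 ≡ 40, 26^4 ≡ 40² = 1600 ≡ 10, 26^8 ≡ 10² = 100 ≡ 47, 26^16 ≡ 47² = 2209 ≡ 36. Since 18 = 16 + 2, 26^18 ≡ 36·40: 36·40 = 1440 ≡ 9. So 26^18 ≡ 9 (mod 53).
ψ(27): Repeated squaring mod 53: 27^1 ≡ 27, 27^2 ≡ 27² = 729 ≡ 40, 27^4 ≡ 40² = 1600 ≡ 10, 27^8 ≡ 10² = 100 ≡ 47, 27^16 ≡ 47² = 2209 ≡ 36. Since 18 = 16 + 2, 27^18 ≡ 36·40: 36·40 = 1440 ≡ 9. So 27^18 ≡ 9 (mod 53).
So ψ(26) = ψ(27) = 9 while 26 ≠ 27, thus ψ is not injective, hence not bijective.
Since ψ is not bijective, we determine |image(ψ)|. Computing x^18 mod 53 for each x (by repeated squaring, reducing mod 53 at every step), the values ψ(0), ψ(1), …, ψ(52) are: 0, 1, 6, 29, 36, 7, 15, 47, 4, 46, 42, 16, 37, 28, 17, 44, 24, 13, 11, 25, 40, 38, 43, 52, 10, 49, 9, 9, 49, 10, 52, 43, 38, 40, 25, 11, 13, 24, 44, 17, 28, 37, 16, 42, 46, 4, 47, 15, 7, 36, 29, 6, 1.
The distinct values are {0, 1, 4, 6, 7, 9, 10, 11, 13, 15, 16, 17, 24, 25, 28, 29, 36, 37, 38, 40, 42, 43, 44, 46, 47, 49, 52}; there are 27 of them.

27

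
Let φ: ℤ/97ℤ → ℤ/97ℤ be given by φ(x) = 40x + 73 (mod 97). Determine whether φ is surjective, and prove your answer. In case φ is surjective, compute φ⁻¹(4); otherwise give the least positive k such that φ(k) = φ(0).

Since gcd(40, 97) = 1, 40 is invertible modulo 97. Euclid's algorithm: 97 = 2·40 + 17, 40 = 2·17 + 6, 17 = 2·6 + 5, 6 = 1·5 + 1; back-substituting gives 1 = 17·40 − 7·97, so 40⁻¹ ≡ 17 (mod 97).
For any y ∈ ℤ/97ℤ, x = 17(y − 73) mod 97 satisfies φ(x) = 40·17(y − 73) + 73 ≡ y (since 40·17 ≡ 1 mod 97). So every y has a preimage.
Thus φ is surjective.
Since φ is surjective, we compute φ⁻¹(4): solve 40x + 73 ≡ 4 (mod 97), i.e. 40x ≡ 28 (mod 97).
Multiplying by 40⁻¹ = 17 gives x ≡ 17·28 = 476 = 4·97 + 88 ≡ 88 (mod 97).
Check: φ(88) = 40·88 + 73 = 3593 = 37·97 + 4 ≡ 4 (mod 97).

88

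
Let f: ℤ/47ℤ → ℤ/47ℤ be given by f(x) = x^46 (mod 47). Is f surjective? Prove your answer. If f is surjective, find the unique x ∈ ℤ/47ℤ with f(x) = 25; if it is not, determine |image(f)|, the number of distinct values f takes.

f(1) = 1^46 = 1.
f(2): Repeated squaring mod 47: 2^1 ≡ 2, 2^2 ≡ 2² = 4, 2^4 ≡ 4² = 16, 2^8 ≡ 16² = 256 ≡ 21, 2^16 ≡ 21² = 441 ≡ 18, 2^32 ≡ 18² = 324 ≡ 42. Since 46 = 32 + 8 + 4 + 2, 2^46 ≡ 42·21·16·4: 42·21 = 882 ≡ 36, then 36·16 = 576 ≡ 12, then 12·4 = 48 ≡ 1. So 2^46 ≡ 1 (mod 47).
So f(1) = f(2) = 1 while 1 ≠ 2, thus f is not injective.
A non-injective map from the 47-element set ℤ/47ℤ to itself takes at most 46 distinct values, so it cannot be surjective. Hence f is not surjective.
Since f is not surjective, we determine |image(f)|. Computing x^46 mod 47 for each x (by repeated squaring, reducing mod 47 at every step), the values f(0), f(1), …, f(46) are: 0, 1, 1, 1, 1, 1, 1, 1, 1, 1, 1, 1, 1, 1, 1, 1, 1, 1, 1, 1, 1, 1, 1, 1, 1, 1, 1, 1, 1, 1, 1, 1, 1, 1, 1, 1, 1, 1, 1, 1, 1, 1, 1, 1, 1, 1, 1.
The distinct values are {0, 1}; there are 2 of them.

2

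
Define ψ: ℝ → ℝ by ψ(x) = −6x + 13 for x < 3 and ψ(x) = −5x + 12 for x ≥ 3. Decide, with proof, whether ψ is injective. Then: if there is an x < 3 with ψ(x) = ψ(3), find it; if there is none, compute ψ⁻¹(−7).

8/3

Both pieces are strictly decreasing (slopes −6 and −5), so each is injective on its own interval.
The left piece maps (−∞, 3) onto (−5, ∞); the right piece maps [3, ∞) onto (−∞, −3].
These images overlap. In particular ψ(3) = −3 (right piece), and solving −6x + 13 = −3 on the left piece gives x = 8/3 < 3.
So ψ(8/3) = ψ(3) with 8/3 ≠ 3, and ψ is not injective. This x = 8/3 is the requested value below 3.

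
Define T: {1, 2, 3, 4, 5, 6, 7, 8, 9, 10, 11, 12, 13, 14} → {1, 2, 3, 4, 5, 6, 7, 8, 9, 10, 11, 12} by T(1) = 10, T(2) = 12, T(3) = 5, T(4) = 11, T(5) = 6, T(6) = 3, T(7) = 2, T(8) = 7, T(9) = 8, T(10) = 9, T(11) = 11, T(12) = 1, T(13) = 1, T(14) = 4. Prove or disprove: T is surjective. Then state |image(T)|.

12

Every element of the codomain has a preimage: 1 = T(12), 2 = T(7), 3 = T(6), 4 = T(14), 5 = T(3), 6 = T(5), 7 = T(8), 8 = T(9), 9 = T(10), 10 = T(1), 11 = T(4), 12 = T(2).
So T is surjective.
The image of T is {1, 2, 3, 4, 5, 6, 7, 8, 9, 10, 11, 12}, which has 12 elements.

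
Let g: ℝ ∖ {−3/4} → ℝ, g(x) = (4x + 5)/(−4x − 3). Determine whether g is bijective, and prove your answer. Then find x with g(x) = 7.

If g(x) = −1, cross-multiplying gives −4(4x + 5) = 4(−4x − 3), which simplifies to −20 = −12 — false.  So −1 has no preimage and g is not surjective.
Therefore g is not bijective.
Solving g(x) = 7: cross-multiplying gives 4x + 5 = 7(−4x − 3), which rearranges to 32x = −26, so x = −13/16.

-13/16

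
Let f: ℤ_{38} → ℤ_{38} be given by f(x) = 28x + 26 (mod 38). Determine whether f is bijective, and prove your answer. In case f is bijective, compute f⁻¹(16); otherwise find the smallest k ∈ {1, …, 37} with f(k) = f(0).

19

Recall that f is injective if f(s) = f(t) implies s = t.
We have gcd(28, 38) = 2 > 1. Taking s = 0 and t = 19: f(0) = 26 and f(19) = 28·19 + 26 = 558 ≡ 26 (mod 38).
So f(0) = f(19) while 0 ≠ 19, therefore f is not injective, hence not bijective.
Since f is not bijective, we find the least positive k with f(k) = f(0): this means 28k ≡ 0 (mod 38), i.e. 38 ∣ 28k. Since gcd(28, 38) = 2, dividing through by 2 this holds exactly when 19 ∣ 14k, and as gcd(14, 19) = 1, exactly when 19 ∣ k.
The smallest positive such k is 19.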